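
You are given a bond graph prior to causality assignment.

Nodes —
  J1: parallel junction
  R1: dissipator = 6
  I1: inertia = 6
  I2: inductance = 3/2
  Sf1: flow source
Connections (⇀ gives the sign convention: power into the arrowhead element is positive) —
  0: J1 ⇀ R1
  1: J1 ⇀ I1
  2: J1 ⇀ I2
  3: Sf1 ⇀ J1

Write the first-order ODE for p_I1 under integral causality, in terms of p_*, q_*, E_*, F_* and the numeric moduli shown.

dp_I1/dt = 6*F_Sf1 - p_I1 - 4*p_I2

#3 |Sf1  (source Sf1 imposes f)
#1 |I1  (prefer integral on I1)
#2 |I2  (I2 integral (f out))
#0 |J1  (only one effort-in slot at J1)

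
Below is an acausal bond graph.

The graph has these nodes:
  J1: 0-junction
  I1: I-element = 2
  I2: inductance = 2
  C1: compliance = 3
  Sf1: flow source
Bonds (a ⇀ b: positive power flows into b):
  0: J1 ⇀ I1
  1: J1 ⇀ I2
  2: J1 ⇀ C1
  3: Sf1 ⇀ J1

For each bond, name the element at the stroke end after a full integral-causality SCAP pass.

β3 →Sf1  (Sf1 fixes flow; stroke at Sf1)
β0 →I1  (I1 integral (f out))
β1 →I2  (I2 integral (f out))
β2 →J1  (J1: last free bond brings effort in)

b0 stroke at I1
b1 stroke at I2
b2 stroke at J1
b3 stroke at Sf1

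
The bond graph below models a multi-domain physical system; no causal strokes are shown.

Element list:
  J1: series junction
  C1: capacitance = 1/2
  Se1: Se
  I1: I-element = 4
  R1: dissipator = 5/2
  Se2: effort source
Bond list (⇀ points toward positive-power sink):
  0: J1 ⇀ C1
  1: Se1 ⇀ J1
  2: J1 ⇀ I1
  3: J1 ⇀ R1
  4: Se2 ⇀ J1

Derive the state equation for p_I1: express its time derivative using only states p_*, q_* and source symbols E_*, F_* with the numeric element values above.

dp_I1/dt = E_Se1 + E_Se2 - 5*p_I1/8 - 2*q_C1

#1 stroke at J1  (source Se1 imposes e)
#4 stroke at J1  (Se2: effort source, stroke at far end)
#0 stroke at J1  (prefer integral on C1)
#2 stroke at I1  (prefer integral on I1)
#3 stroke at J1  (J1 flow already set via bond 2)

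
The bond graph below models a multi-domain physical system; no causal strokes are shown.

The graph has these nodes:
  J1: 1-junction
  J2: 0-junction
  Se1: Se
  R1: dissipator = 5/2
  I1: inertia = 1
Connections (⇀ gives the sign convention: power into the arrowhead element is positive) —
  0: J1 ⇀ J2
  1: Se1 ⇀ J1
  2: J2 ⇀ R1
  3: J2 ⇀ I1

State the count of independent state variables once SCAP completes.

b1 stroke at J1  (Se1 (Se) sets effort on bond)
b0 stroke at J2  (closing 1-jn rule on J1)
b2 stroke at R1  (common-e at J2 fixed by 0)
b3 stroke at I1  (J2: bond 0 brought effort, rest push out)

1  (I1 all integral)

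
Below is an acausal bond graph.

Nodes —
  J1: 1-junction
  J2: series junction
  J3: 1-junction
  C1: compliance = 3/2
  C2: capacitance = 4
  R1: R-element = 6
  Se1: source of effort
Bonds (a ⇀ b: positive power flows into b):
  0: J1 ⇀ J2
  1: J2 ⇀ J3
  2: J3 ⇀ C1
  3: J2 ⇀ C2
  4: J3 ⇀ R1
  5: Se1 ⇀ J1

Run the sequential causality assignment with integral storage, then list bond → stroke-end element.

#5 |J1  (Se1 fixes effort; stroke away)
#0 |J2  (closing 1-jn rule on J1)
#2 |J3  (C1: C, integral causality)
#3 |J2  (C2: C, integral causality)
#1 |J3  (closing 1-jn rule on J2)
#4 |R1  (J3 needs exactly one f-in)

bond 0 stroke→J2
bond 1 stroke→J3
bond 2 stroke→J3
bond 3 stroke→J2
bond 4 stroke→R1
bond 5 stroke→J1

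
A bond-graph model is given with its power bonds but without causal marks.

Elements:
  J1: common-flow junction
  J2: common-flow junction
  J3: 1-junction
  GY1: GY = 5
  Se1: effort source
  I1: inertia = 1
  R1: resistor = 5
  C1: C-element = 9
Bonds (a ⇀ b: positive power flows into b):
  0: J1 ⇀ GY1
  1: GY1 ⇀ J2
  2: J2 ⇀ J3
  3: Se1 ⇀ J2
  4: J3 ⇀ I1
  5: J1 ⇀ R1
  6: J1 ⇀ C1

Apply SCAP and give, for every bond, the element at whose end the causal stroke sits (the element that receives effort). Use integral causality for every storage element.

#0 stroke at J1
#1 stroke at J2
#2 stroke at J3
#3 stroke at J2
#4 stroke at I1
#5 stroke at R1
#6 stroke at J1

β3 stroke at J2  (Se1 fixes effort; stroke away)
β4 stroke at I1  (I1 integral (f out))
β2 stroke at J3  (1-jn J3 has f-setter on 4)
β1 stroke at J2  (common-f at J2 fixed by 2)
β0 stroke at J1  (GY1: gyrator matches bond 1)
β6 stroke at J1  (C1: C, integral causality)
β5 stroke at R1  (J1: last free bond brings flow in)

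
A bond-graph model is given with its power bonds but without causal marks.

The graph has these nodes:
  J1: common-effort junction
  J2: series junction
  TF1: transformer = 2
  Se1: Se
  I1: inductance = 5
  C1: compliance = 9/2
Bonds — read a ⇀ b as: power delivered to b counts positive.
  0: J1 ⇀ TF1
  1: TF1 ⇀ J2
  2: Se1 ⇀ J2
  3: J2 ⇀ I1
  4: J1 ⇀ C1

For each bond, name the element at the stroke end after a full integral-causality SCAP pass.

bond 0 →TF1
bond 1 →J2
bond 2 →J2
bond 3 →I1
bond 4 →J1

β2 →J2  (source Se1 imposes e)
β3 →I1  (I1 outputs flow p/I1)
β1 →J2  (J2: bond 3 brought flow, rest push out)
β0 →TF1  (TF1 one-in-one-out from 1)
β4 →J1  (J1: last free bond brings effort in)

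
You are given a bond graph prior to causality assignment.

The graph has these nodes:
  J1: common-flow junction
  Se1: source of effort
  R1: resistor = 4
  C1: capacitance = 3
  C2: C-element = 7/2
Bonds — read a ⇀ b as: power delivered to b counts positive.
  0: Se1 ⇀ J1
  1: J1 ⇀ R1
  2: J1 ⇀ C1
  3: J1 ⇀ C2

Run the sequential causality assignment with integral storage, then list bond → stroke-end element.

bond 0 |J1
bond 1 |R1
bond 2 |J1
bond 3 |J1

#0 stroke at J1  (Se1 fixes effort; stroke away)
#2 stroke at J1  (C1: C, integral causality)
#3 stroke at J1  (C2 integral (e out))
#1 stroke at R1  (J1: last free bond brings flow in)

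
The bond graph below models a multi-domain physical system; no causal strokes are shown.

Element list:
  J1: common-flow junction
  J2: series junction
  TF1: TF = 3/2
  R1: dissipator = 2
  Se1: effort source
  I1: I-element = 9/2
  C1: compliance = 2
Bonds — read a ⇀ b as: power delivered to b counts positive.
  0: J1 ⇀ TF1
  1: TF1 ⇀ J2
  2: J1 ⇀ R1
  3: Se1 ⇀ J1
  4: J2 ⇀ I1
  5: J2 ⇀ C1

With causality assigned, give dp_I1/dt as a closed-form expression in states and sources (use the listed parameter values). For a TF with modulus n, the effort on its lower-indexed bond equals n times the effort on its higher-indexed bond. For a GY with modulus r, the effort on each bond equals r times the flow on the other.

b3 →J1  (Se1 (Se) sets effort on bond)
b4 →I1  (I1 outputs flow p/I1)
b1 →J2  (common-f at J2 fixed by 4)
b5 →J2  (J2 flow already set via bond 4)
b0 →TF1  (TF1 one-in-one-out from 1)
b2 →J1  (J1: bond 0 brought flow, rest push out)

dp_I1/dt = 2*E_Se1/3 - 16*p_I1/81 - q_C1/2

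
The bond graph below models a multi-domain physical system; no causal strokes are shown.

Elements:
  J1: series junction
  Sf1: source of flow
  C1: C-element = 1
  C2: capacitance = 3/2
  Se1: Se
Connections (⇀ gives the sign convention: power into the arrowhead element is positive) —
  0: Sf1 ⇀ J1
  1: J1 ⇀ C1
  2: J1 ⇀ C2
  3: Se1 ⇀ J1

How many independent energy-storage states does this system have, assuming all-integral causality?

2  (C1, C2 all integral)

b0 stroke→Sf1  (Sf1: flow source, stroke at near end)
b3 stroke→J1  (source Se1 imposes e)
b1 stroke→J1  (J1 flow already set via bond 0)
b2 stroke→J1  (J1: bond 0 brought flow, rest push out)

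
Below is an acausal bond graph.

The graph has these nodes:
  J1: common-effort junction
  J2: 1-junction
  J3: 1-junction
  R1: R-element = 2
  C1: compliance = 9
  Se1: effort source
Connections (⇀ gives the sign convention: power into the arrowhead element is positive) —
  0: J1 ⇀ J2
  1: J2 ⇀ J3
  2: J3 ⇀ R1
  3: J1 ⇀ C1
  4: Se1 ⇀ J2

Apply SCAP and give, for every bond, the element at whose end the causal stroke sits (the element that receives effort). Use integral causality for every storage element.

b4 →J2  (Se1 (Se) sets effort on bond)
b3 →J1  (C1 outputs effort q/C1)
b0 →J2  (0-jn J1 has e-setter on 3)
b1 →J3  (closing 1-jn rule on J2)
b2 →R1  (J3: last free bond brings flow in)

b0 →J2
b1 →J3
b2 →R1
b3 →J1
b4 →J2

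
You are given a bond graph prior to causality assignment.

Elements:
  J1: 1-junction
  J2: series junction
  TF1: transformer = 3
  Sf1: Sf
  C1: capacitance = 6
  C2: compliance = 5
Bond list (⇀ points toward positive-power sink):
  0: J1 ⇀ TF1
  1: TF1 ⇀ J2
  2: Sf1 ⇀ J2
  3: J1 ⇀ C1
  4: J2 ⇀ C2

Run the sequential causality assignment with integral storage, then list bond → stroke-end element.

#0 stroke at TF1
#1 stroke at J2
#2 stroke at Sf1
#3 stroke at J1
#4 stroke at J2

bond 2 →Sf1  (Sf1 (Sf) sets flow on bond)
bond 1 →J2  (common-f at J2 fixed by 2)
bond 4 →J2  (J2 flow already set via bond 2)
bond 0 →TF1  (TF1 one-in-one-out from 1)
bond 3 →J1  (J1: bond 0 brought flow, rest push out)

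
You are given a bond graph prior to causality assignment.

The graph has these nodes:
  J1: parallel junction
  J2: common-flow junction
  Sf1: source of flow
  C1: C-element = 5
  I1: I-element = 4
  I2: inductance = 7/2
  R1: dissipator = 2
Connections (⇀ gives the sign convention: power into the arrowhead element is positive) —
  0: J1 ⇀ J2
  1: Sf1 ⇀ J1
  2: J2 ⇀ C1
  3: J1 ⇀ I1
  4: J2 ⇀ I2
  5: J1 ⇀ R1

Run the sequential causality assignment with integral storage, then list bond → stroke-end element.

bond 1 stroke at Sf1  (Sf1: flow source, stroke at near end)
bond 2 stroke at J2  (prefer integral on C1)
bond 3 stroke at I1  (I1 outputs flow p/I1)
bond 4 stroke at I2  (I2 outputs flow p/I2)
bond 0 stroke at J2  (J2: bond 4 brought flow, rest push out)
bond 5 stroke at J1  (closing 0-jn rule on J1)

b0 →J2
b1 →Sf1
b2 →J2
b3 →I1
b4 →I2
b5 →J1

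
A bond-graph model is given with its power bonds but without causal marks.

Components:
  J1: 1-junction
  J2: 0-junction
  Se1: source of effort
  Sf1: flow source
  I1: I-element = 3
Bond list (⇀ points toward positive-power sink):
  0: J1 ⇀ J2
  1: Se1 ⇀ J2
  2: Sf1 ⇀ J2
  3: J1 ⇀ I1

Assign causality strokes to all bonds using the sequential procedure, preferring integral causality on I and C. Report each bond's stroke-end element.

bond 1 stroke at J2  (Se1 fixes effort; stroke away)
bond 2 stroke at Sf1  (Sf1: flow source, stroke at near end)
bond 0 stroke at J1  (J2: bond 1 brought effort, rest push out)
bond 3 stroke at I1  (J1: last free bond brings flow in)

bond 0 stroke at J1
bond 1 stroke at J2
bond 2 stroke at Sf1
bond 3 stroke at I1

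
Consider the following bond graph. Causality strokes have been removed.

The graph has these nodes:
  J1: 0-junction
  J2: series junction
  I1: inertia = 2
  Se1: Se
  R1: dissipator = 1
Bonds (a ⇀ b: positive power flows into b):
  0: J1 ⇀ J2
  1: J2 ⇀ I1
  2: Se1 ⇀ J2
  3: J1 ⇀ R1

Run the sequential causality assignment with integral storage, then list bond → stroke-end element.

bond 2 stroke→J2  (Se1: effort source, stroke at far end)
bond 1 stroke→I1  (I1: I, integral causality)
bond 0 stroke→J2  (J2: bond 1 brought flow, rest push out)
bond 3 stroke→J1  (closing 0-jn rule on J1)

#0 stroke→J2
#1 stroke→I1
#2 stroke→J2
#3 stroke→J1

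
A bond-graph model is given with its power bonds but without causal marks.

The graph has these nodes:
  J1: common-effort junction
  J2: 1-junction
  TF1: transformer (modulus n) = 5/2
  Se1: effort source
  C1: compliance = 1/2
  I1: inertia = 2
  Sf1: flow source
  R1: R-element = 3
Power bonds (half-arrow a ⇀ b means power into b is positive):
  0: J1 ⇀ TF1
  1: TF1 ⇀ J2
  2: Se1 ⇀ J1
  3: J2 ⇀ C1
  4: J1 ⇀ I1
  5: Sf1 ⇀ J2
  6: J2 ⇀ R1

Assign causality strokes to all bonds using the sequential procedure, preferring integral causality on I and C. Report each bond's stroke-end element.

β0 →TF1
β1 →J2
β2 →J1
β3 →J2
β4 →I1
β5 →Sf1
β6 →J2

bond 2 stroke→J1  (Se1 fixes effort; stroke away)
bond 5 stroke→Sf1  (Sf1 (Sf) sets flow on bond)
bond 0 stroke→TF1  (J1 effort already set via bond 2)
bond 4 stroke→I1  (common-e at J1 fixed by 2)
bond 1 stroke→J2  (common-f at J2 fixed by 5)
bond 3 stroke→J2  (1-jn J2 has f-setter on 5)
bond 6 stroke→J2  (1-jn J2 has f-setter on 5)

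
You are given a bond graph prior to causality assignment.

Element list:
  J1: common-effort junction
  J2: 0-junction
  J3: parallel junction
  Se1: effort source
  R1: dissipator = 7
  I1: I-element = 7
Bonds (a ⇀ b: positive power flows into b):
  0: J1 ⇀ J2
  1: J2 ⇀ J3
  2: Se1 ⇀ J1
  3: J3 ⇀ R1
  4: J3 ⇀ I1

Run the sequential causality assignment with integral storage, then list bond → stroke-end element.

β2 →J1  (source Se1 imposes e)
β0 →J2  (J1 effort already set via bond 2)
β1 →J3  (common-e at J2 fixed by 0)
β3 →R1  (common-e at J3 fixed by 1)
β4 →I1  (0-jn J3 has e-setter on 1)

β0 |J2
β1 |J3
β2 |J1
β3 |R1
β4 |I1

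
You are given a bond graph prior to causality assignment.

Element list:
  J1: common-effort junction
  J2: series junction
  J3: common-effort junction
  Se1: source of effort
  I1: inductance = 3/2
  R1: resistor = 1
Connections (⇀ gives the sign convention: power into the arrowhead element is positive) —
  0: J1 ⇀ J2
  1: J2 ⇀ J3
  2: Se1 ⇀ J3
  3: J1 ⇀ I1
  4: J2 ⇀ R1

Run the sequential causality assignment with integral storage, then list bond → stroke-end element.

bond 0 stroke at J1
bond 1 stroke at J2
bond 2 stroke at J3
bond 3 stroke at I1
bond 4 stroke at J2

#2 |J3  (Se1 (Se) sets effort on bond)
#1 |J2  (J3: bond 2 brought effort, rest push out)
#3 |I1  (prefer integral on I1)
#0 |J1  (J1 needs exactly one e-in)
#4 |J2  (common-f at J2 fixed by 0)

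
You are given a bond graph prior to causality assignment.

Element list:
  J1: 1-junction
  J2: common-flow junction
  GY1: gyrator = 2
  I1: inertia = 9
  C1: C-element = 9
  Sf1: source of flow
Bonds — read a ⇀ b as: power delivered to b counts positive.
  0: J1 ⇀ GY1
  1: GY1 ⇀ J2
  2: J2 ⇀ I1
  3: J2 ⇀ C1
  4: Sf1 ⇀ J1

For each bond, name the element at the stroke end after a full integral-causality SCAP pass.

#4 |Sf1  (source Sf1 imposes f)
#0 |J1  (J1 flow already set via bond 4)
#1 |J2  (through GY1, causality inverts; strokes same side of GY1)
#2 |I1  (prefer integral on I1)
#3 |J2  (1-jn J2 has f-setter on 2)

#0 stroke→J1
#1 stroke→J2
#2 stroke→I1
#3 stroke→J2
#4 stroke→Sf1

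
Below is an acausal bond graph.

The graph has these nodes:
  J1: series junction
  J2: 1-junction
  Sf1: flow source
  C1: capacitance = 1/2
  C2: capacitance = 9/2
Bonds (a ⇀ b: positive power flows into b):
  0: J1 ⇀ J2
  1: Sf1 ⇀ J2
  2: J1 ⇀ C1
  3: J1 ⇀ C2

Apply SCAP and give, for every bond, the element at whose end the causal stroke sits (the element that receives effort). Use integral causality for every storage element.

β1 |Sf1  (source Sf1 imposes f)
β0 |J2  (1-jn J2 has f-setter on 1)
β2 |J1  (1-jn J1 has f-setter on 0)
β3 |J1  (1-jn J1 has f-setter on 0)

β0 stroke at J2
β1 stroke at Sf1
β2 stroke at J1
β3 stroke at J1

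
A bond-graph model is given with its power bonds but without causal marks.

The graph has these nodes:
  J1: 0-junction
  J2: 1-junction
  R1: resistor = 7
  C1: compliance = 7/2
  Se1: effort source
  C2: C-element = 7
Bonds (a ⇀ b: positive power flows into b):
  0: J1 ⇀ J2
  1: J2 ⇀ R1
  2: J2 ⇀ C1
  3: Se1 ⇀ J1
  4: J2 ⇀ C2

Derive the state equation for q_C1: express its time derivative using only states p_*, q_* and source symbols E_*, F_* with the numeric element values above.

dq_C1/dt = E_Se1/7 - 2*q_C1/49 - q_C2/49

b3 →J1  (source Se1 imposes e)
b0 →J2  (J1 effort already set via bond 3)
b2 →J2  (C1: C, integral causality)
b4 →J2  (prefer integral on C2)
b1 →R1  (J2: last free bond brings flow in)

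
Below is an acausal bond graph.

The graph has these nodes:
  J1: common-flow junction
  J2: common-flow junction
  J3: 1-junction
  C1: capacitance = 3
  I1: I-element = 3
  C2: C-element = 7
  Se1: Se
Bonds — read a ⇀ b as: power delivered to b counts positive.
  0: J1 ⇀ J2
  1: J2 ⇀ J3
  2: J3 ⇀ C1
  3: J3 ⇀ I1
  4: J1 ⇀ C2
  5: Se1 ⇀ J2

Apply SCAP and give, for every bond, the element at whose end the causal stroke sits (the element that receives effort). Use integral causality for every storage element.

b0 |J2
b1 |J3
b2 |J3
b3 |I1
b4 |J1
b5 |J2

β5 stroke→J2  (Se1: effort source, stroke at far end)
β2 stroke→J3  (prefer integral on C1)
β3 stroke→I1  (I1 integral (f out))
β1 stroke→J3  (common-f at J3 fixed by 3)
β0 stroke→J2  (J2: bond 1 brought flow, rest push out)
β4 stroke→J1  (J1: bond 0 brought flow, rest push out)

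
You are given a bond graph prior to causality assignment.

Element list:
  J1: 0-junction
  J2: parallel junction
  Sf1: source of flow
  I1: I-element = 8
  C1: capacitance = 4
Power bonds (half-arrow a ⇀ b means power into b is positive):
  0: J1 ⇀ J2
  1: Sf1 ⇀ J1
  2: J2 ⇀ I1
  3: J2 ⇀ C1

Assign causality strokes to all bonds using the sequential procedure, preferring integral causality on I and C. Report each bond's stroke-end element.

bond 0 stroke at J1
bond 1 stroke at Sf1
bond 2 stroke at I1
bond 3 stroke at J2

#1 stroke at Sf1  (Sf1: flow source, stroke at near end)
#0 stroke at J1  (J1: last free bond brings effort in)
#2 stroke at I1  (I1 outputs flow p/I1)
#3 stroke at J2  (closing 0-jn rule on J2)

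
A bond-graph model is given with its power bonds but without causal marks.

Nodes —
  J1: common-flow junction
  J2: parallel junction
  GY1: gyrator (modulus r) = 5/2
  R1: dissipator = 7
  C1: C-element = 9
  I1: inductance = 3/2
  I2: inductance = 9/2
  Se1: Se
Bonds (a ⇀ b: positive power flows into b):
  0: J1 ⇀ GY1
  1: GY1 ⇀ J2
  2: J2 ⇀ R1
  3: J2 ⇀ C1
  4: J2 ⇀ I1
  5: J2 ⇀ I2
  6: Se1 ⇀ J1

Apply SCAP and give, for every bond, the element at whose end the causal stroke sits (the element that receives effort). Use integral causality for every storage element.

b0 |GY1
b1 |GY1
b2 |R1
b3 |J2
b4 |I1
b5 |I2
b6 |J1

bond 6 stroke at J1  (Se1: effort source, stroke at far end)
bond 0 stroke at GY1  (closing 1-jn rule on J1)
bond 1 stroke at GY1  (GY1 both-in/both-out from 0)
bond 3 stroke at J2  (C1 integral (e out))
bond 2 stroke at R1  (0-jn J2 has e-setter on 3)
bond 4 stroke at I1  (common-e at J2 fixed by 3)
bond 5 stroke at I2  (J2: bond 3 brought effort, rest push out)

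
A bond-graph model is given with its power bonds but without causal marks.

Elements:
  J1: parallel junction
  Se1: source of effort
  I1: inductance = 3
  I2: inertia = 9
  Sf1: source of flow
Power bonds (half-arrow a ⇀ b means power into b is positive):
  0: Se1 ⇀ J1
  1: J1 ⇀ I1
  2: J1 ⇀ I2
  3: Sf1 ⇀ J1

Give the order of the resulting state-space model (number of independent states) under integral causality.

#0 |J1  (Se1 fixes effort; stroke away)
#3 |Sf1  (Sf1: flow source, stroke at near end)
#1 |I1  (0-jn J1 has e-setter on 0)
#2 |I2  (common-e at J1 fixed by 0)

2  (I1, I2 all integral)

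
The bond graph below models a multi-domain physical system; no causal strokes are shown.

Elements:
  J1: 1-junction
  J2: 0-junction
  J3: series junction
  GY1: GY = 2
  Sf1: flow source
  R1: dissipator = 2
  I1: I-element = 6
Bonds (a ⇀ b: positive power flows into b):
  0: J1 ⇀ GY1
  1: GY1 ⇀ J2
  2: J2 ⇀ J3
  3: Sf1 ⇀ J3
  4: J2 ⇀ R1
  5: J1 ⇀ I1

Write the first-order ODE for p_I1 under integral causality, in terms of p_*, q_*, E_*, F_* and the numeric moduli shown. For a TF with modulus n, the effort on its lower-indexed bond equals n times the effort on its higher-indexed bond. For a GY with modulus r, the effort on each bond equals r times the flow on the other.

dp_I1/dt = -2*F_Sf1 - p_I1/3

#3 →Sf1  (Sf1 fixes flow; stroke at Sf1)
#2 →J3  (J3: bond 3 brought flow, rest push out)
#5 →I1  (I1: I, integral causality)
#0 →J1  (common-f at J1 fixed by 5)
#1 →J2  (GY1 both-in/both-out from 0)
#4 →R1  (common-e at J2 fixed by 1)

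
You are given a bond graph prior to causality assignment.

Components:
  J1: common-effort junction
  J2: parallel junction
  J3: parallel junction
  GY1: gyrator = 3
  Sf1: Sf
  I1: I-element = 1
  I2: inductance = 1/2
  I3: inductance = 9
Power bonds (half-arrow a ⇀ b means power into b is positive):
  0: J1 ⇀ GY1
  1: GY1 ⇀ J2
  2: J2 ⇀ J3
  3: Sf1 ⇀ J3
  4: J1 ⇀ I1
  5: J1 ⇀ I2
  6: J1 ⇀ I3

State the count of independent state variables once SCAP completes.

3  (I1, I2, I3 all integral)

#3 →Sf1  (Sf1: flow source, stroke at near end)
#2 →J3  (closing 0-jn rule on J3)
#1 →J2  (J2 needs exactly one e-in)
#0 →J1  (GY GY1: same side as bond 1)
#4 →I1  (0-jn J1 has e-setter on 0)
#5 →I2  (J1: bond 0 brought effort, rest push out)
#6 →I3  (J1 effort already set via bond 0)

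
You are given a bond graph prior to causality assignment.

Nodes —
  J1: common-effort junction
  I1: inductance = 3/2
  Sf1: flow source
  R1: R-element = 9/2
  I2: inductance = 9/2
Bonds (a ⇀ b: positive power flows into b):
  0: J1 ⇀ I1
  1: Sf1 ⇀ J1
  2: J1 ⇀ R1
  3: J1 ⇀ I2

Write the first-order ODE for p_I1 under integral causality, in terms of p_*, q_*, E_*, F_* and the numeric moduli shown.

dp_I1/dt = 9*F_Sf1/2 - 3*p_I1 - p_I2

#1 stroke at Sf1  (Sf1 (Sf) sets flow on bond)
#0 stroke at I1  (I1 integral (f out))
#3 stroke at I2  (prefer integral on I2)
#2 stroke at J1  (J1 needs exactly one e-in)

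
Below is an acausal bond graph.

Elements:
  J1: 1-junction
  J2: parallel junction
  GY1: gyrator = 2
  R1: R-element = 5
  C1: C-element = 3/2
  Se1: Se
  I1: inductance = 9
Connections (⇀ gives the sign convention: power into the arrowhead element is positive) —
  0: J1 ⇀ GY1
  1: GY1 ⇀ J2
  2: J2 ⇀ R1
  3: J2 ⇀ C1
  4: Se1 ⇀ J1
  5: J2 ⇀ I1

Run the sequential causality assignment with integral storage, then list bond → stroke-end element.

b4 stroke at J1  (Se1: effort source, stroke at far end)
b0 stroke at GY1  (only one flow-in slot at J1)
b1 stroke at GY1  (GY1: gyrator matches bond 0)
b3 stroke at J2  (C1: C, integral causality)
b2 stroke at R1  (common-e at J2 fixed by 3)
b5 stroke at I1  (J2 effort already set via bond 3)

β0 stroke→GY1
β1 stroke→GY1
β2 stroke→R1
β3 stroke→J2
β4 stroke→J1
β5 stroke→I1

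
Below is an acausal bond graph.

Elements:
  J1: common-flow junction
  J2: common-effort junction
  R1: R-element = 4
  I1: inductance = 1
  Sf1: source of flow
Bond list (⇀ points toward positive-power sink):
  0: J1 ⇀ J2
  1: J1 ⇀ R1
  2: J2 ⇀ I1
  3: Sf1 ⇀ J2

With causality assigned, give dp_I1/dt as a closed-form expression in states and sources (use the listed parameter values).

bond 3 stroke→Sf1  (Sf1 fixes flow; stroke at Sf1)
bond 2 stroke→I1  (I1 outputs flow p/I1)
bond 0 stroke→J2  (closing 0-jn rule on J2)
bond 1 stroke→J1  (J1 flow already set via bond 0)

dp_I1/dt = 4*F_Sf1 - 4*p_I1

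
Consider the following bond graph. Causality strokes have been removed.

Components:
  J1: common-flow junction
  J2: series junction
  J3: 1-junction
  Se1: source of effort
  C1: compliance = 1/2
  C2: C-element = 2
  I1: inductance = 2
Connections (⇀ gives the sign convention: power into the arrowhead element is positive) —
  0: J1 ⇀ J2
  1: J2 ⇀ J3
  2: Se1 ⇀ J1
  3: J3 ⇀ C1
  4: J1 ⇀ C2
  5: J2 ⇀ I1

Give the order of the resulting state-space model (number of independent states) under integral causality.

#2 →J1  (Se1: effort source, stroke at far end)
#3 →J3  (C1 outputs effort q/C1)
#1 →J2  (J3: last free bond brings flow in)
#4 →J1  (prefer integral on C2)
#0 →J2  (only one flow-in slot at J1)
#5 →I1  (closing 1-jn rule on J2)

3  (C1, C2, I1 all integral)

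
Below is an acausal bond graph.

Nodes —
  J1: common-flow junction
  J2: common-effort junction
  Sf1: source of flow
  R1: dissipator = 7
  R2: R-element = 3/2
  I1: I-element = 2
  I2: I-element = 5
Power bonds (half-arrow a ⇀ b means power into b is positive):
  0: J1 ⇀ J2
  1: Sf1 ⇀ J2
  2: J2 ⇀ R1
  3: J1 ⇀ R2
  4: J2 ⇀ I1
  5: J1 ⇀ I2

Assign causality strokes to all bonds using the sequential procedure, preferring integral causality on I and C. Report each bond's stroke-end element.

bond 1 stroke at Sf1  (Sf1 (Sf) sets flow on bond)
bond 4 stroke at I1  (I1: I, integral causality)
bond 5 stroke at I2  (prefer integral on I2)
bond 0 stroke at J1  (J1: bond 5 brought flow, rest push out)
bond 3 stroke at J1  (J1 flow already set via bond 5)
bond 2 stroke at J2  (only one effort-in slot at J2)

b0 |J1
b1 |Sf1
b2 |J2
b3 |J1
b4 |I1
b5 |I2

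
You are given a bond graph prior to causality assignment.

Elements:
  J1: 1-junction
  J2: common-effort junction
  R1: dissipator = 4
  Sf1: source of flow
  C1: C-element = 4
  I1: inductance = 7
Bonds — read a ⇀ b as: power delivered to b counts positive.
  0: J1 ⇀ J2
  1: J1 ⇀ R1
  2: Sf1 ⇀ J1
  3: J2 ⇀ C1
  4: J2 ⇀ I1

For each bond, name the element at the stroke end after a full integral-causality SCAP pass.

#2 →Sf1  (source Sf1 imposes f)
#0 →J1  (1-jn J1 has f-setter on 2)
#1 →J1  (J1: bond 2 brought flow, rest push out)
#3 →J2  (C1: C, integral causality)
#4 →I1  (0-jn J2 has e-setter on 3)

#0 stroke→J1
#1 stroke→J1
#2 stroke→Sf1
#3 stroke→J2
#4 stroke→I1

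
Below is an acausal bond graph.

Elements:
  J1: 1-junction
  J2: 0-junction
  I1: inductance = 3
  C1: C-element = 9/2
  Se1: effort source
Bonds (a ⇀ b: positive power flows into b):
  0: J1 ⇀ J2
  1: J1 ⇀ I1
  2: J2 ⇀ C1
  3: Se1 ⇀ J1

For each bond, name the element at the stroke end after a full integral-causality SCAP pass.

bond 0 →J1
bond 1 →I1
bond 2 →J2
bond 3 →J1

bond 3 stroke at J1  (Se1 (Se) sets effort on bond)
bond 1 stroke at I1  (I1 integral (f out))
bond 0 stroke at J1  (J1 flow already set via bond 1)
bond 2 stroke at J2  (only one effort-in slot at J2)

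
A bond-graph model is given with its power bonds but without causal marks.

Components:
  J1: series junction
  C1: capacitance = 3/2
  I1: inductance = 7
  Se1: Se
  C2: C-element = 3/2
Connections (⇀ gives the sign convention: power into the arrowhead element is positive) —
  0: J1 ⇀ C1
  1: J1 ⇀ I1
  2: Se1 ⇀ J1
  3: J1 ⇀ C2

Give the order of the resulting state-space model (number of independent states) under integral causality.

#2 stroke→J1  (Se1 fixes effort; stroke away)
#0 stroke→J1  (C1 outputs effort q/C1)
#1 stroke→I1  (prefer integral on I1)
#3 stroke→J1  (J1: bond 1 brought flow, rest push out)

3  (C1, C2, I1 all integral)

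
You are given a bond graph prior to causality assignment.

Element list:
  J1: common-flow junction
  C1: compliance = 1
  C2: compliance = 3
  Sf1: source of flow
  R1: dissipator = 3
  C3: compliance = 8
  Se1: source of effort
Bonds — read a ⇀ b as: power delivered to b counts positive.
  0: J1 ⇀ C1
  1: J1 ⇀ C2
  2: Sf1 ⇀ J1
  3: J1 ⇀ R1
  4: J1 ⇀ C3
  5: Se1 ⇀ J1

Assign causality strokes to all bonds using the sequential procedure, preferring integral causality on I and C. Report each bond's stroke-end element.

#2 →Sf1  (Sf1: flow source, stroke at near end)
#5 →J1  (Se1 fixes effort; stroke away)
#0 →J1  (common-f at J1 fixed by 2)
#1 →J1  (J1: bond 2 brought flow, rest push out)
#3 →J1  (1-jn J1 has f-setter on 2)
#4 →J1  (1-jn J1 has f-setter on 2)

β0 stroke at J1
β1 stroke at J1
β2 stroke at Sf1
β3 stroke at J1
β4 stroke at J1
β5 stroke at J1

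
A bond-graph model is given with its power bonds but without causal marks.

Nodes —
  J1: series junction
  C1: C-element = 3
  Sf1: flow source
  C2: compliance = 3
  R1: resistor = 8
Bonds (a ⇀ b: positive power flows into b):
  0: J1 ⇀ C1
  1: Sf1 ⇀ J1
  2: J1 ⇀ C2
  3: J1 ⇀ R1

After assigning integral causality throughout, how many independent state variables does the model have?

2  (C1, C2 all integral)

b1 →Sf1  (Sf1 fixes flow; stroke at Sf1)
b0 →J1  (common-f at J1 fixed by 1)
b2 →J1  (J1 flow already set via bond 1)
b3 →J1  (J1: bond 1 brought flow, rest push out)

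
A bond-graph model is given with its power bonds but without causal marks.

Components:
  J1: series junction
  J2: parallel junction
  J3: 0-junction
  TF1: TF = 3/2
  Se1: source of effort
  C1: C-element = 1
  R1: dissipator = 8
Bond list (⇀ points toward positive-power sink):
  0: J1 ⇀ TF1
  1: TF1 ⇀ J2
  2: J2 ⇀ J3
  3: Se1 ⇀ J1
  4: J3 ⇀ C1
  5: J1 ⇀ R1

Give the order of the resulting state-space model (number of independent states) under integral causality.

#3 stroke at J1  (Se1: effort source, stroke at far end)
#4 stroke at J3  (C1 integral (e out))
#2 stroke at J2  (0-jn J3 has e-setter on 4)
#1 stroke at TF1  (0-jn J2 has e-setter on 2)
#0 stroke at J1  (TF1 one-in-one-out from 1)
#5 stroke at R1  (J1: last free bond brings flow in)

1  (C1 all integral)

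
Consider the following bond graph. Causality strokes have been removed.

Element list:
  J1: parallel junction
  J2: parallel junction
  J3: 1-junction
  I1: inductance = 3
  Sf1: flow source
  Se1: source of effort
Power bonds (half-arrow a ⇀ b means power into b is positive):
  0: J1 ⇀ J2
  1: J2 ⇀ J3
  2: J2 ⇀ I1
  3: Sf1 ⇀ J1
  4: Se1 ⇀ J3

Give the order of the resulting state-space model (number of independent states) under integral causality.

bond 3 stroke→Sf1  (source Sf1 imposes f)
bond 4 stroke→J3  (Se1: effort source, stroke at far end)
bond 0 stroke→J1  (J1 needs exactly one e-in)
bond 1 stroke→J2  (only one flow-in slot at J3)
bond 2 stroke→I1  (J2 effort already set via bond 1)

1  (I1 all integral)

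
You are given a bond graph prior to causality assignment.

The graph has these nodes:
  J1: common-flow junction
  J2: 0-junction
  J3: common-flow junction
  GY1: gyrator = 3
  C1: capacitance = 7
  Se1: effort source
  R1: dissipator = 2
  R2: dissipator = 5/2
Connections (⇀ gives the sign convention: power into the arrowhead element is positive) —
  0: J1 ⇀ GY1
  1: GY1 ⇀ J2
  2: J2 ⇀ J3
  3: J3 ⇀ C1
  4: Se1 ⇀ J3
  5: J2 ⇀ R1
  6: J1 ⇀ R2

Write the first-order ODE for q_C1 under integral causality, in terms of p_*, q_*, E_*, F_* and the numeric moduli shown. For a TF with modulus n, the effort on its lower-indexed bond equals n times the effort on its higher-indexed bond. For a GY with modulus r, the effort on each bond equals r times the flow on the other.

dq_C1/dt = 7*E_Se1/9 - q_C1/9

β4 |J3  (source Se1 imposes e)
β3 |J3  (C1: C, integral causality)
β2 |J2  (closing 1-jn rule on J3)
β1 |GY1  (J2 effort already set via bond 2)
β5 |R1  (0-jn J2 has e-setter on 2)
β0 |GY1  (GY1 both-in/both-out from 1)
β6 |J1  (J1: bond 0 brought flow, rest push out)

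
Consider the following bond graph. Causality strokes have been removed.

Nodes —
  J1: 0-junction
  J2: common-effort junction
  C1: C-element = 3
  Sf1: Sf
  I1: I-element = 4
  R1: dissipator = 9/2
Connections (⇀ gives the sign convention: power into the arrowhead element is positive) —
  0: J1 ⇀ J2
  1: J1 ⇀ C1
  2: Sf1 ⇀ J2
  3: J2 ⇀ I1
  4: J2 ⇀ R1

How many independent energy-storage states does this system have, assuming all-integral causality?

#2 stroke→Sf1  (source Sf1 imposes f)
#1 stroke→J1  (C1 integral (e out))
#0 stroke→J2  (common-e at J1 fixed by 1)
#3 stroke→I1  (J2 effort already set via bond 0)
#4 stroke→R1  (0-jn J2 has e-setter on 0)

2  (C1, I1 all integral)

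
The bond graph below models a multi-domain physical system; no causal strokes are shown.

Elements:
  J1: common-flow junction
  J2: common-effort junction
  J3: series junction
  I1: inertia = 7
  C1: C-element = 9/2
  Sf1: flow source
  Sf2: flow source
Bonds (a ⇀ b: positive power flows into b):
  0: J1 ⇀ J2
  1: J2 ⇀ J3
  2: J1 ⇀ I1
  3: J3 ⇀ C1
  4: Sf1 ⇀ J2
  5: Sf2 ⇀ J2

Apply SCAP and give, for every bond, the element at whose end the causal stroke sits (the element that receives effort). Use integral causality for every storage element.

b0 →J1
b1 →J2
b2 →I1
b3 →J3
b4 →Sf1
b5 →Sf2

#4 →Sf1  (source Sf1 imposes f)
#5 →Sf2  (Sf2 (Sf) sets flow on bond)
#2 →I1  (I1 outputs flow p/I1)
#0 →J1  (1-jn J1 has f-setter on 2)
#1 →J2  (closing 0-jn rule on J2)
#3 →J3  (common-f at J3 fixed by 1)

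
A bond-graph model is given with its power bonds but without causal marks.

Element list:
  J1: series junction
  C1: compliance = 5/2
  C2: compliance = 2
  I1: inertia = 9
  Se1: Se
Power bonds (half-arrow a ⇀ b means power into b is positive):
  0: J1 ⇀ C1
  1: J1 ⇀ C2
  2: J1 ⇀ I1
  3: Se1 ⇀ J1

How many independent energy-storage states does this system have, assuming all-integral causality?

bond 3 →J1  (Se1 fixes effort; stroke away)
bond 0 →J1  (C1 integral (e out))
bond 1 →J1  (C2: C, integral causality)
bond 2 →I1  (J1 needs exactly one f-in)

3  (C1, C2, I1 all integral)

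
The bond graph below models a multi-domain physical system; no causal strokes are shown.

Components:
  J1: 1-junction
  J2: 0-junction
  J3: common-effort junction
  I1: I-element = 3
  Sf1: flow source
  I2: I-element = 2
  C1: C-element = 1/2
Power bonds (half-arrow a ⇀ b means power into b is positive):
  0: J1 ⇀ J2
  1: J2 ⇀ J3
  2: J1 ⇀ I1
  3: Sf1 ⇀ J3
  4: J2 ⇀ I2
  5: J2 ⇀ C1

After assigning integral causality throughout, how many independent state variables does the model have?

β3 stroke at Sf1  (Sf1: flow source, stroke at near end)
β1 stroke at J3  (J3: last free bond brings effort in)
β2 stroke at I1  (I1 integral (f out))
β0 stroke at J1  (common-f at J1 fixed by 2)
β4 stroke at I2  (I2 integral (f out))
β5 stroke at J2  (J2 needs exactly one e-in)

3  (C1, I1, I2 all integral)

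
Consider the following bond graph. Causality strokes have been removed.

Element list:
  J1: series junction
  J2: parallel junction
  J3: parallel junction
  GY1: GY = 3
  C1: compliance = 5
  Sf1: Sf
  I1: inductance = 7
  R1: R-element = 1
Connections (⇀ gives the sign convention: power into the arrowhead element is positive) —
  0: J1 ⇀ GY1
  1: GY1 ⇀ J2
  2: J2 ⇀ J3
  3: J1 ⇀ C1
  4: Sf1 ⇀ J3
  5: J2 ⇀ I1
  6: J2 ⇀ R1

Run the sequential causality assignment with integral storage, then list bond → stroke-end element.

b4 |Sf1  (source Sf1 imposes f)
b2 |J3  (J3 needs exactly one e-in)
b3 |J1  (C1 outputs effort q/C1)
b0 |GY1  (J1: last free bond brings flow in)
b1 |GY1  (GY GY1: same side as bond 0)
b5 |I1  (I1: I, integral causality)
b6 |J2  (only one effort-in slot at J2)

#0 stroke at GY1
#1 stroke at GY1
#2 stroke at J3
#3 stroke at J1
#4 stroke at Sf1
#5 stroke at I1
#6 stroke at J2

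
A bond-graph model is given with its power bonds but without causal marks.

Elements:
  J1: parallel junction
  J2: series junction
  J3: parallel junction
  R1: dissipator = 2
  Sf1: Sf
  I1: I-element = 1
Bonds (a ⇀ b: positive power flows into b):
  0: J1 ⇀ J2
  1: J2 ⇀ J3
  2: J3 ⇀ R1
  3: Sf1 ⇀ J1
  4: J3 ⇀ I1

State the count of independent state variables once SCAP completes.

1  (I1 all integral)

bond 3 stroke at Sf1  (Sf1 (Sf) sets flow on bond)
bond 0 stroke at J1  (closing 0-jn rule on J1)
bond 1 stroke at J2  (common-f at J2 fixed by 0)
bond 4 stroke at I1  (I1 outputs flow p/I1)
bond 2 stroke at J3  (only one effort-in slot at J3)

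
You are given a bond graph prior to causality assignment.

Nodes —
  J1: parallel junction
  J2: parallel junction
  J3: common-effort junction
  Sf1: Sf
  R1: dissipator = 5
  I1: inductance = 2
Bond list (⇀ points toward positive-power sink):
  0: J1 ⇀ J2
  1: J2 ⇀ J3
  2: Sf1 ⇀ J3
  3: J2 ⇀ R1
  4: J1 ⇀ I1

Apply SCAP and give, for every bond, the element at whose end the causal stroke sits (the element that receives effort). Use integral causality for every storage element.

β2 →Sf1  (Sf1: flow source, stroke at near end)
β1 →J3  (closing 0-jn rule on J3)
β4 →I1  (prefer integral on I1)
β0 →J1  (J1: last free bond brings effort in)
β3 →J2  (only one effort-in slot at J2)

#0 stroke→J1
#1 stroke→J3
#2 stroke→Sf1
#3 stroke→J2
#4 stroke→I1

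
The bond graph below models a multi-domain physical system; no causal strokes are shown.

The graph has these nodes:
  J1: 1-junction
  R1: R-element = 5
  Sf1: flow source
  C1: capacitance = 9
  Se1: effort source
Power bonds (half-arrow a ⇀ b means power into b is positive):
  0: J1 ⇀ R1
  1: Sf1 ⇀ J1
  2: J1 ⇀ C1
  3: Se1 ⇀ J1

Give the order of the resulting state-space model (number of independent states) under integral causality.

1  (C1 all integral)

bond 1 →Sf1  (Sf1 (Sf) sets flow on bond)
bond 3 →J1  (source Se1 imposes e)
bond 0 →J1  (1-jn J1 has f-setter on 1)
bond 2 →J1  (common-f at J1 fixed by 1)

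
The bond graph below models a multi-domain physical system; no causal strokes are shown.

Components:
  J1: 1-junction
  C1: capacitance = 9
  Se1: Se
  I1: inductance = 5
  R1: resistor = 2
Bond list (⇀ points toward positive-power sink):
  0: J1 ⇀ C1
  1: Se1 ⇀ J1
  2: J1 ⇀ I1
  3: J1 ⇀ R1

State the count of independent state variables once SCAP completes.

2  (C1, I1 all integral)

β1 stroke at J1  (Se1 (Se) sets effort on bond)
β0 stroke at J1  (C1 integral (e out))
β2 stroke at I1  (I1: I, integral causality)
β3 stroke at J1  (J1 flow already set via bond 2)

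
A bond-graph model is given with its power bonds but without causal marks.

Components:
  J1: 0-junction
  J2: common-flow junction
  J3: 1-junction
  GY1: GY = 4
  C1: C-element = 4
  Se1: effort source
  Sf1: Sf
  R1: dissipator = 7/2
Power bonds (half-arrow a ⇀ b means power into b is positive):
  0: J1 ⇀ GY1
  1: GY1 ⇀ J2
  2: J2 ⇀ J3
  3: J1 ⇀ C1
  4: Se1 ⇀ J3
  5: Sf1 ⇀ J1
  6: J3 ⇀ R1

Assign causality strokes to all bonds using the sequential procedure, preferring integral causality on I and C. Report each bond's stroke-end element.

bond 0 |GY1
bond 1 |GY1
bond 2 |J2
bond 3 |J1
bond 4 |J3
bond 5 |Sf1
bond 6 |J3

bond 4 stroke→J3  (Se1: effort source, stroke at far end)
bond 5 stroke→Sf1  (Sf1: flow source, stroke at near end)
bond 3 stroke→J1  (C1 integral (e out))
bond 0 stroke→GY1  (J1 effort already set via bond 3)
bond 1 stroke→GY1  (GY1 both-in/both-out from 0)
bond 2 stroke→J2  (common-f at J2 fixed by 1)
bond 6 stroke→J3  (J3: bond 2 brought flow, rest push out)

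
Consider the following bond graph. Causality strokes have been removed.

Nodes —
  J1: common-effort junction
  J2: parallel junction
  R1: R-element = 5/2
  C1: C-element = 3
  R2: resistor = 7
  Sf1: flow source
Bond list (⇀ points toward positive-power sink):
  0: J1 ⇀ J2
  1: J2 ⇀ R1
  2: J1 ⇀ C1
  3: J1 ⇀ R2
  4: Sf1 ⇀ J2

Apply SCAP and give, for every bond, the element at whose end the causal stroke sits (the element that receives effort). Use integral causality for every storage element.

bond 0 stroke at J2
bond 1 stroke at R1
bond 2 stroke at J1
bond 3 stroke at R2
bond 4 stroke at Sf1

β4 →Sf1  (Sf1 fixes flow; stroke at Sf1)
β2 →J1  (C1: C, integral causality)
β0 →J2  (J1 effort already set via bond 2)
β3 →R2  (common-e at J1 fixed by 2)
β1 →R1  (J2 effort already set via bond 0)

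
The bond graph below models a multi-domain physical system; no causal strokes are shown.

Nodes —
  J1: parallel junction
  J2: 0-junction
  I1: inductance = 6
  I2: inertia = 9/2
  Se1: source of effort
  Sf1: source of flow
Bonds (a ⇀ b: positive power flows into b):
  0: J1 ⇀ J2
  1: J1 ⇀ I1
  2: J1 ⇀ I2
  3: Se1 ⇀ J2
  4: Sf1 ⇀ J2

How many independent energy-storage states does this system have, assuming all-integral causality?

b3 stroke at J2  (Se1 (Se) sets effort on bond)
b4 stroke at Sf1  (Sf1: flow source, stroke at near end)
b0 stroke at J1  (J2: bond 3 brought effort, rest push out)
b1 stroke at I1  (J1: bond 0 brought effort, rest push out)
b2 stroke at I2  (common-e at J1 fixed by 0)

2  (I1, I2 all integral)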